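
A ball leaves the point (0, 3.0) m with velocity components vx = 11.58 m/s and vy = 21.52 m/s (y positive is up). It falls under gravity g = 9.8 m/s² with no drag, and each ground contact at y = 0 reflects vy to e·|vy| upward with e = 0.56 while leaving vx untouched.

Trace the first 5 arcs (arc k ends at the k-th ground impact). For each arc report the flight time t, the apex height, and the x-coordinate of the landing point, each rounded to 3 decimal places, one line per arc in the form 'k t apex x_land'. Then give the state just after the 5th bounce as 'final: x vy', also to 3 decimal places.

Arc 1: start y=3.000, vy=21.520 → t=4.527, apex=26.628, x_land=52.424, impact vy=-22.845
  bounce: vy ← 0.56·22.845 = 12.793
Arc 2: start y=0.000, vy=12.793 → t=2.611, apex=8.351, x_land=82.658, impact vy=-12.793
  bounce: vy ← 0.56·12.793 = 7.164
Arc 3: start y=0.000, vy=7.164 → t=1.462, apex=2.619, x_land=99.589, impact vy=-7.164
  bounce: vy ← 0.56·7.164 = 4.012
Arc 4: start y=0.000, vy=4.012 → t=0.819, apex=0.821, x_land=109.070, impact vy=-4.012
  bounce: vy ← 0.56·4.012 = 2.247
Arc 5: start y=0.000, vy=2.247 → t=0.459, apex=0.258, x_land=114.380, impact vy=-2.247
  bounce: vy ← 0.56·2.247 = 1.258

1 4.527 26.628 52.424
2 2.611 8.351 82.658
3 1.462 2.619 99.589
4 0.819 0.821 109.070
5 0.459 0.258 114.380
final: 114.380 1.258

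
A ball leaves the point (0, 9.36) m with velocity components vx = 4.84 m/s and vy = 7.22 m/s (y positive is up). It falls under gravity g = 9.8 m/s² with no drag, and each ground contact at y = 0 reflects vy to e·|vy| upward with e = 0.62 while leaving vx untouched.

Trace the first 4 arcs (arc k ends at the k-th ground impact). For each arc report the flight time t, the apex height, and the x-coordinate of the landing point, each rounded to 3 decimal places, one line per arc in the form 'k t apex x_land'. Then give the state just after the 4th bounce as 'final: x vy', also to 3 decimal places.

Arc 1: start y=9.360, vy=7.220 → t=2.303, apex=12.020, x_land=11.146, impact vy=-15.349
  bounce: vy ← 0.62·15.349 = 9.516
Arc 2: start y=0.000, vy=9.516 → t=1.942, apex=4.620, x_land=20.546, impact vy=-9.516
  bounce: vy ← 0.62·9.516 = 5.900
Arc 3: start y=0.000, vy=5.900 → t=1.204, apex=1.776, x_land=26.374, impact vy=-5.900
  bounce: vy ← 0.62·5.900 = 3.658
Arc 4: start y=0.000, vy=3.658 → t=0.747, apex=0.683, x_land=29.987, impact vy=-3.658
  bounce: vy ← 0.62·3.658 = 2.268

1 2.303 12.020 11.146
2 1.942 4.620 20.546
3 1.204 1.776 26.374
4 0.747 0.683 29.987
final: 29.987 2.268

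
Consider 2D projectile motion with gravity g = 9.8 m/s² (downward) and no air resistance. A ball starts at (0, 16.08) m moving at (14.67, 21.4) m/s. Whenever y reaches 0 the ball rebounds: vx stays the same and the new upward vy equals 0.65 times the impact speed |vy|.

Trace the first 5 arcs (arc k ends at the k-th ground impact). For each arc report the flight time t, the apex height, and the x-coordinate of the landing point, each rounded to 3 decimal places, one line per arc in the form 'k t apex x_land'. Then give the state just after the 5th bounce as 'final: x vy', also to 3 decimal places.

1 5.021 39.445 73.657
2 3.688 16.666 127.767
3 2.397 7.041 162.938
4 1.558 2.975 185.799
5 1.013 1.257 200.659
final: 200.659 3.226

Arc 1: start y=16.080, vy=21.400 → t=5.021, apex=39.445, x_land=73.657, impact vy=-27.805
  bounce: vy ← 0.65·27.805 = 18.073
Arc 2: start y=0.000, vy=18.073 → t=3.688, apex=16.666, x_land=127.767, impact vy=-18.073
  bounce: vy ← 0.65·18.073 = 11.748
Arc 3: start y=0.000, vy=11.748 → t=2.397, apex=7.041, x_land=162.938, impact vy=-11.748
  bounce: vy ← 0.65·11.748 = 7.636
Arc 4: start y=0.000, vy=7.636 → t=1.558, apex=2.975, x_land=185.799, impact vy=-7.636
  bounce: vy ← 0.65·7.636 = 4.963
Arc 5: start y=0.000, vy=4.963 → t=1.013, apex=1.257, x_land=200.659, impact vy=-4.963
  bounce: vy ← 0.65·4.963 = 3.226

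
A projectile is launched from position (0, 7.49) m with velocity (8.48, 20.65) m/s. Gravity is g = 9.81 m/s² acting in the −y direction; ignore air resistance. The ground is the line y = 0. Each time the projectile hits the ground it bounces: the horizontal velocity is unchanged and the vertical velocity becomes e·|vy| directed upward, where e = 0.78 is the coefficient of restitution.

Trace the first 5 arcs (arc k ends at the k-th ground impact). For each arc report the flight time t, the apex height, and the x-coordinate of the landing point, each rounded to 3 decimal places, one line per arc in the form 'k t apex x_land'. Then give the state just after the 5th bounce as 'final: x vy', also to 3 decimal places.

Arc 1: start y=7.490, vy=20.650 → t=4.546, apex=29.224, x_land=38.549, impact vy=-23.945
  bounce: vy ← 0.78·23.945 = 18.677
Arc 2: start y=0.000, vy=18.677 → t=3.808, apex=17.780, x_land=70.839, impact vy=-18.677
  bounce: vy ← 0.78·18.677 = 14.568
Arc 3: start y=0.000, vy=14.568 → t=2.970, apex=10.817, x_land=96.026, impact vy=-14.568
  bounce: vy ← 0.78·14.568 = 11.363
Arc 4: start y=0.000, vy=11.363 → t=2.317, apex=6.581, x_land=115.671, impact vy=-11.363
  bounce: vy ← 0.78·11.363 = 8.863
Arc 5: start y=0.000, vy=8.863 → t=1.807, apex=4.004, x_land=130.995, impact vy=-8.863
  bounce: vy ← 0.78·8.863 = 6.913

1 4.546 29.224 38.549
2 3.808 17.780 70.839
3 2.970 10.817 96.026
4 2.317 6.581 115.671
5 1.807 4.004 130.995
final: 130.995 6.913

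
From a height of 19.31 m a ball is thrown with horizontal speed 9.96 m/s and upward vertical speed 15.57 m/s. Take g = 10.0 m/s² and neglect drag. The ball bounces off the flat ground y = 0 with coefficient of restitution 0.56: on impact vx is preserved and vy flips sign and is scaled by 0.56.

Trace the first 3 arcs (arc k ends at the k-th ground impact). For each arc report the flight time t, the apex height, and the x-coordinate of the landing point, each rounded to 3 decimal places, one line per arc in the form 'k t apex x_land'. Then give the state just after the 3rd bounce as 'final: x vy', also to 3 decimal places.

Arc 1: start y=19.310, vy=15.570 → t=4.064, apex=31.431, x_land=40.480, impact vy=-25.072
  bounce: vy ← 0.56·25.072 = 14.041
Arc 2: start y=0.000, vy=14.041 → t=2.808, apex=9.857, x_land=68.449, impact vy=-14.041
  bounce: vy ← 0.56·14.041 = 7.863
Arc 3: start y=0.000, vy=7.863 → t=1.573, apex=3.091, x_land=84.111, impact vy=-7.863
  bounce: vy ← 0.56·7.863 = 4.403

1 4.064 31.431 40.480
2 2.808 9.857 68.449
3 1.573 3.091 84.111
final: 84.111 4.403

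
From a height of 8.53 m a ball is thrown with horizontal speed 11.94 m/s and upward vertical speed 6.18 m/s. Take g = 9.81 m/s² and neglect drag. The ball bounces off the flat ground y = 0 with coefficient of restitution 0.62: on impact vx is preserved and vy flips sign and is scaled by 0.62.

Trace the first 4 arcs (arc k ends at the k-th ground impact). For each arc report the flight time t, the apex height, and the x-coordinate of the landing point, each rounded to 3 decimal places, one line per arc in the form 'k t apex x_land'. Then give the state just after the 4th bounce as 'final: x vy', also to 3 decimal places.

Arc 1: start y=8.530, vy=6.180 → t=2.091, apex=10.477, x_land=24.972, impact vy=-14.337
  bounce: vy ← 0.62·14.337 = 8.889
Arc 2: start y=0.000, vy=8.889 → t=1.812, apex=4.027, x_land=46.610, impact vy=-8.889
  bounce: vy ← 0.62·8.889 = 5.511
Arc 3: start y=0.000, vy=5.511 → t=1.124, apex=1.548, x_land=60.025, impact vy=-5.511
  bounce: vy ← 0.62·5.511 = 3.417
Arc 4: start y=0.000, vy=3.417 → t=0.697, apex=0.595, x_land=68.343, impact vy=-3.417
  bounce: vy ← 0.62·3.417 = 2.118

1 2.091 10.477 24.972
2 1.812 4.027 46.610
3 1.124 1.548 60.025
4 0.697 0.595 68.343
final: 68.343 2.118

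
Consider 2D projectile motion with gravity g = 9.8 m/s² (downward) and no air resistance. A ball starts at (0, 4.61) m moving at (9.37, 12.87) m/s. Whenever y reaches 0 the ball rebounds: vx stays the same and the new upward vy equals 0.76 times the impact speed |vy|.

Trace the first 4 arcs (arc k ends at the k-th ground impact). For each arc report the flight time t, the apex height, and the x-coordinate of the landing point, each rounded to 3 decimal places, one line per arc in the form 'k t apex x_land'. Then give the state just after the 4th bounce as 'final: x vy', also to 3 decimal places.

Arc 1: start y=4.610, vy=12.870 → t=2.946, apex=13.061, x_land=27.603, impact vy=-16.000
  bounce: vy ← 0.76·16.000 = 12.160
Arc 2: start y=0.000, vy=12.160 → t=2.482, apex=7.544, x_land=50.856, impact vy=-12.160
  bounce: vy ← 0.76·12.160 = 9.241
Arc 3: start y=0.000, vy=9.241 → t=1.886, apex=4.357, x_land=68.528, impact vy=-9.241
  bounce: vy ← 0.76·9.241 = 7.024
Arc 4: start y=0.000, vy=7.024 → t=1.433, apex=2.517, x_land=81.958, impact vy=-7.024
  bounce: vy ← 0.76·7.024 = 5.338

1 2.946 13.061 27.603
2 2.482 7.544 50.856
3 1.886 4.357 68.528
4 1.433 2.517 81.958
final: 81.958 5.338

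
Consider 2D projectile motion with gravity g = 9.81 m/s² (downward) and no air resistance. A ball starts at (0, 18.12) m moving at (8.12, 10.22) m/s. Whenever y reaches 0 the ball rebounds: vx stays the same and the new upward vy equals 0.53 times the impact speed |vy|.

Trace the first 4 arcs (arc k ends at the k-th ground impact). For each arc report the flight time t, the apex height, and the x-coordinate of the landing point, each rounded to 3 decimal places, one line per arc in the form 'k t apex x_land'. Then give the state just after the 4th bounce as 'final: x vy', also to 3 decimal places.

1 3.228 23.444 26.211
2 2.317 6.585 45.029
3 1.228 1.850 55.002
4 0.651 0.520 60.287
final: 60.287 1.692

Arc 1: start y=18.120, vy=10.220 → t=3.228, apex=23.444, x_land=26.211, impact vy=-21.447
  bounce: vy ← 0.53·21.447 = 11.367
Arc 2: start y=0.000, vy=11.367 → t=2.317, apex=6.585, x_land=45.029, impact vy=-11.367
  bounce: vy ← 0.53·11.367 = 6.024
Arc 3: start y=0.000, vy=6.024 → t=1.228, apex=1.850, x_land=55.002, impact vy=-6.024
  bounce: vy ← 0.53·6.024 = 3.193
Arc 4: start y=0.000, vy=3.193 → t=0.651, apex=0.520, x_land=60.287, impact vy=-3.193
  bounce: vy ← 0.53·3.193 = 1.692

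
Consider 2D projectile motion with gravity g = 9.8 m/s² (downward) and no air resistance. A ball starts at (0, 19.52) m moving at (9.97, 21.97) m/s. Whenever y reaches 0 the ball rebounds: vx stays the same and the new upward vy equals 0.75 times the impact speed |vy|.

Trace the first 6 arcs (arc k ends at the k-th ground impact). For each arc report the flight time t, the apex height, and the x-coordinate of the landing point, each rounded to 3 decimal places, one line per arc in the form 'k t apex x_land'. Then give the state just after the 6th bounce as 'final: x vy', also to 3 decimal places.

1 5.243 44.147 52.277
2 4.502 24.832 97.166
3 3.377 13.968 130.832
4 2.533 7.857 156.082
5 1.899 4.420 175.019
6 1.425 2.486 189.222
final: 189.222 5.235

Arc 1: start y=19.520, vy=21.970 → t=5.243, apex=44.147, x_land=52.277, impact vy=-29.416
  bounce: vy ← 0.75·29.416 = 22.062
Arc 2: start y=0.000, vy=22.062 → t=4.502, apex=24.832, x_land=97.166, impact vy=-22.062
  bounce: vy ← 0.75·22.062 = 16.546
Arc 3: start y=0.000, vy=16.546 → t=3.377, apex=13.968, x_land=130.832, impact vy=-16.546
  bounce: vy ← 0.75·16.546 = 12.410
Arc 4: start y=0.000, vy=12.410 → t=2.533, apex=7.857, x_land=156.082, impact vy=-12.410
  bounce: vy ← 0.75·12.410 = 9.307
Arc 5: start y=0.000, vy=9.307 → t=1.899, apex=4.420, x_land=175.019, impact vy=-9.307
  bounce: vy ← 0.75·9.307 = 6.980
Arc 6: start y=0.000, vy=6.980 → t=1.425, apex=2.486, x_land=189.222, impact vy=-6.980
  bounce: vy ← 0.75·6.980 = 5.235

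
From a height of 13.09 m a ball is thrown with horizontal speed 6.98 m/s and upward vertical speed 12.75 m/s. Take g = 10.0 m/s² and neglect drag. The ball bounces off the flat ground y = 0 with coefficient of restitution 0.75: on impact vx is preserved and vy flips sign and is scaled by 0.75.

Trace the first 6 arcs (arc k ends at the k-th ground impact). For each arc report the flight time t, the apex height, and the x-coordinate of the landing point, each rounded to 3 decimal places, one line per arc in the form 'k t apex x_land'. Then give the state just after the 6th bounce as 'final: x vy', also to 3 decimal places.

1 3.335 21.218 23.278
2 3.090 11.935 44.847
3 2.318 6.714 61.023
4 1.738 3.776 73.155
5 1.304 2.124 82.254
6 0.978 1.195 89.078
final: 89.078 3.666

Arc 1: start y=13.090, vy=12.750 → t=3.335, apex=21.218, x_land=23.278, impact vy=-20.600
  bounce: vy ← 0.75·20.600 = 15.450
Arc 2: start y=0.000, vy=15.450 → t=3.090, apex=11.935, x_land=44.847, impact vy=-15.450
  bounce: vy ← 0.75·15.450 = 11.588
Arc 3: start y=0.000, vy=11.588 → t=2.318, apex=6.714, x_land=61.023, impact vy=-11.588
  bounce: vy ← 0.75·11.588 = 8.691
Arc 4: start y=0.000, vy=8.691 → t=1.738, apex=3.776, x_land=73.155, impact vy=-8.691
  bounce: vy ← 0.75·8.691 = 6.518
Arc 5: start y=0.000, vy=6.518 → t=1.304, apex=2.124, x_land=82.254, impact vy=-6.518
  bounce: vy ← 0.75·6.518 = 4.888
Arc 6: start y=0.000, vy=4.888 → t=0.978, apex=1.195, x_land=89.078, impact vy=-4.888
  bounce: vy ← 0.75·4.888 = 3.666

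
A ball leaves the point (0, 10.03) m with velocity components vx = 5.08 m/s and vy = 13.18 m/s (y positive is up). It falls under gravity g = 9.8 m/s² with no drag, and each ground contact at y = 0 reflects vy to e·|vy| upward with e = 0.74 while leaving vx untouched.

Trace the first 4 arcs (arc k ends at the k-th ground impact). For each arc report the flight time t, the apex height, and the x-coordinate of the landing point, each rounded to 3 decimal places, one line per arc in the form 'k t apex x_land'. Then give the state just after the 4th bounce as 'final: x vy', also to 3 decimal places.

1 3.308 18.893 16.807
2 2.906 10.346 31.570
3 2.151 5.665 42.495
4 1.591 3.102 50.579
final: 50.579 5.770

Arc 1: start y=10.030, vy=13.180 → t=3.308, apex=18.893, x_land=16.807, impact vy=-19.243
  bounce: vy ← 0.74·19.243 = 14.240
Arc 2: start y=0.000, vy=14.240 → t=2.906, apex=10.346, x_land=31.570, impact vy=-14.240
  bounce: vy ← 0.74·14.240 = 10.538
Arc 3: start y=0.000, vy=10.538 → t=2.151, apex=5.665, x_land=42.495, impact vy=-10.538
  bounce: vy ← 0.74·10.538 = 7.798
Arc 4: start y=0.000, vy=7.798 → t=1.591, apex=3.102, x_land=50.579, impact vy=-7.798
  bounce: vy ← 0.74·7.798 = 5.770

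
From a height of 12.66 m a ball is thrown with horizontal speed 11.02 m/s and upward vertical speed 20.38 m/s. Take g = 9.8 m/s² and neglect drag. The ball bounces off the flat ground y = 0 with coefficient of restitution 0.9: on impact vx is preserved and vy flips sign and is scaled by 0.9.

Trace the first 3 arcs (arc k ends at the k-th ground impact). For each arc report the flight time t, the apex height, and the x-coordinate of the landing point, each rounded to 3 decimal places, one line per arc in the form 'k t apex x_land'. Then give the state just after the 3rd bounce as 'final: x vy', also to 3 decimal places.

1 4.708 33.851 51.882
2 4.731 27.419 104.018
3 4.258 22.210 150.941
final: 150.941 18.778

Arc 1: start y=12.660, vy=20.380 → t=4.708, apex=33.851, x_land=51.882, impact vy=-25.758
  bounce: vy ← 0.9·25.758 = 23.182
Arc 2: start y=0.000, vy=23.182 → t=4.731, apex=27.419, x_land=104.018, impact vy=-23.182
  bounce: vy ← 0.9·23.182 = 20.864
Arc 3: start y=0.000, vy=20.864 → t=4.258, apex=22.210, x_land=150.941, impact vy=-20.864
  bounce: vy ← 0.9·20.864 = 18.778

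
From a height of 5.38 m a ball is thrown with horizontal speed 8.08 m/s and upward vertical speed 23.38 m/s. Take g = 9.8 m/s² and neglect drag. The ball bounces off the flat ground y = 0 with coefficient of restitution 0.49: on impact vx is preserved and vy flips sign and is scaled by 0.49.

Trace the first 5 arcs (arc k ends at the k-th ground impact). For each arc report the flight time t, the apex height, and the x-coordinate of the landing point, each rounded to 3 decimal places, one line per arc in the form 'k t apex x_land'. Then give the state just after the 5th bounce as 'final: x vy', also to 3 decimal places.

1 4.991 33.269 40.331
2 2.554 7.988 60.963
3 1.251 1.918 71.073
4 0.613 0.460 76.027
5 0.300 0.111 78.455
final: 78.455 0.721

Arc 1: start y=5.380, vy=23.380 → t=4.991, apex=33.269, x_land=40.331, impact vy=-25.536
  bounce: vy ← 0.49·25.536 = 12.512
Arc 2: start y=0.000, vy=12.512 → t=2.554, apex=7.988, x_land=60.963, impact vy=-12.512
  bounce: vy ← 0.49·12.512 = 6.131
Arc 3: start y=0.000, vy=6.131 → t=1.251, apex=1.918, x_land=71.073, impact vy=-6.131
  bounce: vy ← 0.49·6.131 = 3.004
Arc 4: start y=0.000, vy=3.004 → t=0.613, apex=0.460, x_land=76.027, impact vy=-3.004
  bounce: vy ← 0.49·3.004 = 1.472
Arc 5: start y=0.000, vy=1.472 → t=0.300, apex=0.111, x_land=78.455, impact vy=-1.472
  bounce: vy ← 0.49·1.472 = 0.721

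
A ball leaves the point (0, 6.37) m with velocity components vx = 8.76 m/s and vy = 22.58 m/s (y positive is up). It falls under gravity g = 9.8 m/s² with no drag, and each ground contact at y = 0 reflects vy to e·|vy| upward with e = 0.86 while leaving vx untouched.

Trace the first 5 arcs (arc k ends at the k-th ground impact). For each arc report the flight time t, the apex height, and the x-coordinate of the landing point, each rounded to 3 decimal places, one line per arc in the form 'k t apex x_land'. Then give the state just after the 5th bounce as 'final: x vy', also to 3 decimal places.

Arc 1: start y=6.370, vy=22.580 → t=4.875, apex=32.383, x_land=42.704, impact vy=-25.193
  bounce: vy ← 0.86·25.193 = 21.666
Arc 2: start y=0.000, vy=21.666 → t=4.422, apex=23.951, x_land=81.438, impact vy=-21.666
  bounce: vy ← 0.86·21.666 = 18.633
Arc 3: start y=0.000, vy=18.633 → t=3.803, apex=17.714, x_land=114.749, impact vy=-18.633
  bounce: vy ← 0.86·18.633 = 16.024
Arc 4: start y=0.000, vy=16.024 → t=3.270, apex=13.101, x_land=143.397, impact vy=-16.024
  bounce: vy ← 0.86·16.024 = 13.781
Arc 5: start y=0.000, vy=13.781 → t=2.812, apex=9.690, x_land=168.034, impact vy=-13.781
  bounce: vy ← 0.86·13.781 = 11.852

1 4.875 32.383 42.704
2 4.422 23.951 81.438
3 3.803 17.714 114.749
4 3.270 13.101 143.397
5 2.812 9.690 168.034
final: 168.034 11.852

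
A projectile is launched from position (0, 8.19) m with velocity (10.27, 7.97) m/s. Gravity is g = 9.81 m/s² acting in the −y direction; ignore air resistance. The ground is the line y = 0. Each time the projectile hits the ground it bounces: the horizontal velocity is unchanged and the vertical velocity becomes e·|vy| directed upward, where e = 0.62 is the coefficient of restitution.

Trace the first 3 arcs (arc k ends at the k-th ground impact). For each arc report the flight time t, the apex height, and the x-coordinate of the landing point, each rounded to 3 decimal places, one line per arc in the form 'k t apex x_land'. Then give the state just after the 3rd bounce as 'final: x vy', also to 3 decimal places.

1 2.339 11.428 24.019
2 1.893 4.393 43.457
3 1.173 1.689 55.509
final: 55.509 3.569

Arc 1: start y=8.190, vy=7.970 → t=2.339, apex=11.428, x_land=24.019, impact vy=-14.974
  bounce: vy ← 0.62·14.974 = 9.284
Arc 2: start y=0.000, vy=9.284 → t=1.893, apex=4.393, x_land=43.457, impact vy=-9.284
  bounce: vy ← 0.62·9.284 = 5.756
Arc 3: start y=0.000, vy=5.756 → t=1.173, apex=1.689, x_land=55.509, impact vy=-5.756
  bounce: vy ← 0.62·5.756 = 3.569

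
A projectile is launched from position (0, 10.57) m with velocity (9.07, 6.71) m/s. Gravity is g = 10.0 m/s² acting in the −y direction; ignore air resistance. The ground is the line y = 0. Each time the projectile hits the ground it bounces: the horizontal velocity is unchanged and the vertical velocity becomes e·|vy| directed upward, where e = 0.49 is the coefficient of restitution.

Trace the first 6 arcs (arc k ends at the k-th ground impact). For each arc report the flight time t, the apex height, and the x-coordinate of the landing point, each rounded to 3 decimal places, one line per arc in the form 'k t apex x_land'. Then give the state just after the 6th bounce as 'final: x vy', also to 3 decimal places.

Arc 1: start y=10.570, vy=6.710 → t=2.272, apex=12.821, x_land=20.610, impact vy=-16.013
  bounce: vy ← 0.49·16.013 = 7.846
Arc 2: start y=0.000, vy=7.846 → t=1.569, apex=3.078, x_land=34.844, impact vy=-7.846
  bounce: vy ← 0.49·7.846 = 3.845
Arc 3: start y=0.000, vy=3.845 → t=0.769, apex=0.739, x_land=41.818, impact vy=-3.845
  bounce: vy ← 0.49·3.845 = 1.884
Arc 4: start y=0.000, vy=1.884 → t=0.377, apex=0.177, x_land=45.235, impact vy=-1.884
  bounce: vy ← 0.49·1.884 = 0.923
Arc 5: start y=0.000, vy=0.923 → t=0.185, apex=0.043, x_land=46.910, impact vy=-0.923
  bounce: vy ← 0.49·0.923 = 0.452
Arc 6: start y=0.000, vy=0.452 → t=0.090, apex=0.010, x_land=47.731, impact vy=-0.452
  bounce: vy ← 0.49·0.452 = 0.222

1 2.272 12.821 20.610
2 1.569 3.078 34.844
3 0.769 0.739 41.818
4 0.377 0.177 45.235
5 0.185 0.043 46.910
6 0.090 0.010 47.731
final: 47.731 0.222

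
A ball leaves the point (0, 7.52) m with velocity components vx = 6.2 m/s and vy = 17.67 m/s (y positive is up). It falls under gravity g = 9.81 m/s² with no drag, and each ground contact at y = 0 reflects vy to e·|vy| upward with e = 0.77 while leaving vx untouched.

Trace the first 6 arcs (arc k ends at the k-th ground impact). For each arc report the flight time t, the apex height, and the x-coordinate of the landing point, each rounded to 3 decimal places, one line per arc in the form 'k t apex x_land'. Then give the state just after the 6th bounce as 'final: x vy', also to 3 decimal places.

Arc 1: start y=7.520, vy=17.670 → t=3.987, apex=23.434, x_land=24.719, impact vy=-21.442
  bounce: vy ← 0.77·21.442 = 16.511
Arc 2: start y=0.000, vy=16.511 → t=3.366, apex=13.894, x_land=45.589, impact vy=-16.511
  bounce: vy ← 0.77·16.511 = 12.713
Arc 3: start y=0.000, vy=12.713 → t=2.592, apex=8.238, x_land=61.658, impact vy=-12.713
  bounce: vy ← 0.77·12.713 = 9.789
Arc 4: start y=0.000, vy=9.789 → t=1.996, apex=4.884, x_land=74.032, impact vy=-9.789
  bounce: vy ← 0.77·9.789 = 7.538
Arc 5: start y=0.000, vy=7.538 → t=1.537, apex=2.896, x_land=83.560, impact vy=-7.538
  bounce: vy ← 0.77·7.538 = 5.804
Arc 6: start y=0.000, vy=5.804 → t=1.183, apex=1.717, x_land=90.896, impact vy=-5.804
  bounce: vy ← 0.77·5.804 = 4.469

1 3.987 23.434 24.719
2 3.366 13.894 45.589
3 2.592 8.238 61.658
4 1.996 4.884 74.032
5 1.537 2.896 83.560
6 1.183 1.717 90.896
final: 90.896 4.469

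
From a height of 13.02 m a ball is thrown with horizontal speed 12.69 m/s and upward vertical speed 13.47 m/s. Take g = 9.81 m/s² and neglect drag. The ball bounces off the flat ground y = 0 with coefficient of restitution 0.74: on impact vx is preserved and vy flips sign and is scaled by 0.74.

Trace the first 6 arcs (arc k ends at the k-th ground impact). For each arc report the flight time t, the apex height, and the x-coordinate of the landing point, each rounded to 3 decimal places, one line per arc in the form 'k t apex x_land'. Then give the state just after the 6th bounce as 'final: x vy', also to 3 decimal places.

Arc 1: start y=13.020, vy=13.470 → t=3.504, apex=22.268, x_land=44.463, impact vy=-20.902
  bounce: vy ← 0.74·20.902 = 15.467
Arc 2: start y=0.000, vy=15.467 → t=3.153, apex=12.194, x_land=84.480, impact vy=-15.467
  bounce: vy ← 0.74·15.467 = 11.446
Arc 3: start y=0.000, vy=11.446 → t=2.334, apex=6.677, x_land=114.092, impact vy=-11.446
  bounce: vy ← 0.74·11.446 = 8.470
Arc 4: start y=0.000, vy=8.470 → t=1.727, apex=3.657, x_land=136.005, impact vy=-8.470
  bounce: vy ← 0.74·8.470 = 6.268
Arc 5: start y=0.000, vy=6.268 → t=1.278, apex=2.002, x_land=152.221, impact vy=-6.268
  bounce: vy ← 0.74·6.268 = 4.638
Arc 6: start y=0.000, vy=4.638 → t=0.946, apex=1.096, x_land=164.221, impact vy=-4.638
  bounce: vy ← 0.74·4.638 = 3.432

1 3.504 22.268 44.463
2 3.153 12.194 84.480
3 2.334 6.677 114.092
4 1.727 3.657 136.005
5 1.278 2.002 152.221
6 0.946 1.096 164.221
final: 164.221 3.432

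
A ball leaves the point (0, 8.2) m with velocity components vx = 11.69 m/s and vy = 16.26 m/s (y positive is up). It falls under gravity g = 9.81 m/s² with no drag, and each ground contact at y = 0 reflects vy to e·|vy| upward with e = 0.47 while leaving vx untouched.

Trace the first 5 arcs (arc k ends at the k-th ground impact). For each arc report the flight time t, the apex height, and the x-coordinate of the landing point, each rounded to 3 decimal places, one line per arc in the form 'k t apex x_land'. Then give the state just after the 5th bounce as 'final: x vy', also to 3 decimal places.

1 3.760 21.675 43.950
2 1.976 4.788 67.050
3 0.929 1.058 77.907
4 0.437 0.234 83.010
5 0.205 0.052 85.408
final: 85.408 0.473

Arc 1: start y=8.200, vy=16.260 → t=3.760, apex=21.675, x_land=43.950, impact vy=-20.622
  bounce: vy ← 0.47·20.622 = 9.692
Arc 2: start y=0.000, vy=9.692 → t=1.976, apex=4.788, x_land=67.050, impact vy=-9.692
  bounce: vy ← 0.47·9.692 = 4.555
Arc 3: start y=0.000, vy=4.555 → t=0.929, apex=1.058, x_land=77.907, impact vy=-4.555
  bounce: vy ← 0.47·4.555 = 2.141
Arc 4: start y=0.000, vy=2.141 → t=0.437, apex=0.234, x_land=83.010, impact vy=-2.141
  bounce: vy ← 0.47·2.141 = 1.006
Arc 5: start y=0.000, vy=1.006 → t=0.205, apex=0.052, x_land=85.408, impact vy=-1.006
  bounce: vy ← 0.47·1.006 = 0.473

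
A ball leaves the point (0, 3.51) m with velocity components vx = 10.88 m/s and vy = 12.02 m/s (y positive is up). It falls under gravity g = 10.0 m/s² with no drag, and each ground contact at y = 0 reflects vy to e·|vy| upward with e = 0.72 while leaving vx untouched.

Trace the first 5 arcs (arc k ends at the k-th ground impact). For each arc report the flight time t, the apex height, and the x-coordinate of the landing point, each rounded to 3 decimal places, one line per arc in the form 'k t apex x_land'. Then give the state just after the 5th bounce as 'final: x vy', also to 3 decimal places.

1 2.667 10.734 29.019
2 2.110 5.565 51.975
3 1.519 2.885 68.503
4 1.094 1.495 80.403
5 0.788 0.775 88.971
final: 88.971 2.835

Arc 1: start y=3.510, vy=12.020 → t=2.667, apex=10.734, x_land=29.019, impact vy=-14.652
  bounce: vy ← 0.72·14.652 = 10.549
Arc 2: start y=0.000, vy=10.549 → t=2.110, apex=5.565, x_land=51.975, impact vy=-10.549
  bounce: vy ← 0.72·10.549 = 7.596
Arc 3: start y=0.000, vy=7.596 → t=1.519, apex=2.885, x_land=68.503, impact vy=-7.596
  bounce: vy ← 0.72·7.596 = 5.469
Arc 4: start y=0.000, vy=5.469 → t=1.094, apex=1.495, x_land=80.403, impact vy=-5.469
  bounce: vy ← 0.72·5.469 = 3.938
Arc 5: start y=0.000, vy=3.938 → t=0.788, apex=0.775, x_land=88.971, impact vy=-3.938
  bounce: vy ← 0.72·3.938 = 2.835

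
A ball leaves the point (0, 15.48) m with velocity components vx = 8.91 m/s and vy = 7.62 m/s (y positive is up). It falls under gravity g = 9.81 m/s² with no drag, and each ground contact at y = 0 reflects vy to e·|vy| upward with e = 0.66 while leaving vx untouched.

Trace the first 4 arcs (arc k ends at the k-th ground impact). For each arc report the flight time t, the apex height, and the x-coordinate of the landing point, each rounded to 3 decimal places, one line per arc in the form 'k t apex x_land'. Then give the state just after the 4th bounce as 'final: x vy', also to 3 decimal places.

1 2.716 18.439 24.196
2 2.559 8.032 47.000
3 1.689 3.499 62.051
4 1.115 1.524 71.984
final: 71.984 3.609

Arc 1: start y=15.480, vy=7.620 → t=2.716, apex=18.439, x_land=24.196, impact vy=-19.021
  bounce: vy ← 0.66·19.021 = 12.554
Arc 2: start y=0.000, vy=12.554 → t=2.559, apex=8.032, x_land=47.000, impact vy=-12.554
  bounce: vy ← 0.66·12.554 = 8.285
Arc 3: start y=0.000, vy=8.285 → t=1.689, apex=3.499, x_land=62.051, impact vy=-8.285
  bounce: vy ← 0.66·8.285 = 5.468
Arc 4: start y=0.000, vy=5.468 → t=1.115, apex=1.524, x_land=71.984, impact vy=-5.468
  bounce: vy ← 0.66·5.468 = 3.609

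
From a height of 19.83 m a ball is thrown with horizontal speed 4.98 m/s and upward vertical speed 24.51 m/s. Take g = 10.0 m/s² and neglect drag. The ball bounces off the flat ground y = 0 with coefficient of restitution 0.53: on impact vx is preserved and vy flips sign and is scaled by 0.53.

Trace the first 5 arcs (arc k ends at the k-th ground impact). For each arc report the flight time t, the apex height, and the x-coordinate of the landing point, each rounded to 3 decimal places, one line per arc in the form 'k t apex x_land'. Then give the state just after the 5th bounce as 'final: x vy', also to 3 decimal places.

1 5.609 49.867 27.933
2 3.348 14.008 44.604
3 1.774 3.935 53.440
4 0.940 1.105 58.122
5 0.498 0.310 60.604
final: 60.604 1.321

Arc 1: start y=19.830, vy=24.510 → t=5.609, apex=49.867, x_land=27.933, impact vy=-31.581
  bounce: vy ← 0.53·31.581 = 16.738
Arc 2: start y=0.000, vy=16.738 → t=3.348, apex=14.008, x_land=44.604, impact vy=-16.738
  bounce: vy ← 0.53·16.738 = 8.871
Arc 3: start y=0.000, vy=8.871 → t=1.774, apex=3.935, x_land=53.440, impact vy=-8.871
  bounce: vy ← 0.53·8.871 = 4.702
Arc 4: start y=0.000, vy=4.702 → t=0.940, apex=1.105, x_land=58.122, impact vy=-4.702
  bounce: vy ← 0.53·4.702 = 2.492
Arc 5: start y=0.000, vy=2.492 → t=0.498, apex=0.310, x_land=60.604, impact vy=-2.492
  bounce: vy ← 0.53·2.492 = 1.321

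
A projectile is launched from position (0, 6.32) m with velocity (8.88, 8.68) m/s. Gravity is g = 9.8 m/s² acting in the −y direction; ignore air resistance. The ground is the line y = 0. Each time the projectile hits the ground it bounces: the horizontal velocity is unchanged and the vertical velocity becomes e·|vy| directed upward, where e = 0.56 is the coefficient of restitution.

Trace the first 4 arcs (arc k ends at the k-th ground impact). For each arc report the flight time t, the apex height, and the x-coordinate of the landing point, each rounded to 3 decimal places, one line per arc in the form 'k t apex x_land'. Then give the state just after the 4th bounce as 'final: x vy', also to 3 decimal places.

1 2.326 10.164 20.654
2 1.613 3.187 34.978
3 0.903 1.000 43.000
4 0.506 0.313 47.492
final: 47.492 1.388

Arc 1: start y=6.320, vy=8.680 → t=2.326, apex=10.164, x_land=20.654, impact vy=-14.114
  bounce: vy ← 0.56·14.114 = 7.904
Arc 2: start y=0.000, vy=7.904 → t=1.613, apex=3.187, x_land=34.978, impact vy=-7.904
  bounce: vy ← 0.56·7.904 = 4.426
Arc 3: start y=0.000, vy=4.426 → t=0.903, apex=1.000, x_land=43.000, impact vy=-4.426
  bounce: vy ← 0.56·4.426 = 2.479
Arc 4: start y=0.000, vy=2.479 → t=0.506, apex=0.313, x_land=47.492, impact vy=-2.479
  bounce: vy ← 0.56·2.479 = 1.388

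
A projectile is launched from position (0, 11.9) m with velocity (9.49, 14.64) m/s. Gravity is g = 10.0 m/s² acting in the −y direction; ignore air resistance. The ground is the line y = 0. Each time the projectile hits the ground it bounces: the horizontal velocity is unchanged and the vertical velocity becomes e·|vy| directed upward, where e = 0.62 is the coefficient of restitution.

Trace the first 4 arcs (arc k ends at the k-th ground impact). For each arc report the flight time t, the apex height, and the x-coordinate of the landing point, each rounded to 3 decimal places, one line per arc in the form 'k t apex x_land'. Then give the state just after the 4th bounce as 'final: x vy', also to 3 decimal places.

1 3.591 22.616 34.077
2 2.637 8.694 59.104
3 1.635 3.342 74.621
4 1.014 1.285 84.242
final: 84.242 3.143

Arc 1: start y=11.900, vy=14.640 → t=3.591, apex=22.616, x_land=34.077, impact vy=-21.268
  bounce: vy ← 0.62·21.268 = 13.186
Arc 2: start y=0.000, vy=13.186 → t=2.637, apex=8.694, x_land=59.104, impact vy=-13.186
  bounce: vy ← 0.62·13.186 = 8.175
Arc 3: start y=0.000, vy=8.175 → t=1.635, apex=3.342, x_land=74.621, impact vy=-8.175
  bounce: vy ← 0.62·8.175 = 5.069
Arc 4: start y=0.000, vy=5.069 → t=1.014, apex=1.285, x_land=84.242, impact vy=-5.069
  bounce: vy ← 0.62·5.069 = 3.143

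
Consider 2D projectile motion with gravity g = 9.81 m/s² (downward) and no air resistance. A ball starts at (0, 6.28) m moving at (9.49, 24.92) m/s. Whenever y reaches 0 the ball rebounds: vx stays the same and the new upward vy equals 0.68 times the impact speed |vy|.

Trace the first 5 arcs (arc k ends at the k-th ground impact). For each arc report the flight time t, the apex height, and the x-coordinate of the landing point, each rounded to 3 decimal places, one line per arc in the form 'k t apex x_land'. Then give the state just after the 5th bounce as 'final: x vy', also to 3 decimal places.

Arc 1: start y=6.280, vy=24.920 → t=5.321, apex=37.932, x_land=50.498, impact vy=-27.280
  bounce: vy ← 0.68·27.280 = 18.551
Arc 2: start y=0.000, vy=18.551 → t=3.782, apex=17.540, x_land=86.389, impact vy=-18.551
  bounce: vy ← 0.68·18.551 = 12.614
Arc 3: start y=0.000, vy=12.614 → t=2.572, apex=8.110, x_land=110.795, impact vy=-12.614
  bounce: vy ← 0.68·12.614 = 8.578
Arc 4: start y=0.000, vy=8.578 → t=1.749, apex=3.750, x_land=127.391, impact vy=-8.578
  bounce: vy ← 0.68·8.578 = 5.833
Arc 5: start y=0.000, vy=5.833 → t=1.189, apex=1.734, x_land=138.676, impact vy=-5.833
  bounce: vy ← 0.68·5.833 = 3.966

1 5.321 37.932 50.498
2 3.782 17.540 86.389
3 2.572 8.110 110.795
4 1.749 3.750 127.391
5 1.189 1.734 138.676
final: 138.676 3.966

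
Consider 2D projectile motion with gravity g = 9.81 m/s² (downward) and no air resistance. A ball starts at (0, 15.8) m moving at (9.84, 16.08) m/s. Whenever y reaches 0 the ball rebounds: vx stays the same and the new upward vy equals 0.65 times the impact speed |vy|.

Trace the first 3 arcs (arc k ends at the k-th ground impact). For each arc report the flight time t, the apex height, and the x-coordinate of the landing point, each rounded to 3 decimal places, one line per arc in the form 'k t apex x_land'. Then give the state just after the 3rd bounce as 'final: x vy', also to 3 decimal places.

1 4.070 28.979 40.047
2 3.160 12.244 71.139
3 2.054 5.173 91.350
final: 91.350 6.548

Arc 1: start y=15.800, vy=16.080 → t=4.070, apex=28.979, x_land=40.047, impact vy=-23.845
  bounce: vy ← 0.65·23.845 = 15.499
Arc 2: start y=0.000, vy=15.499 → t=3.160, apex=12.244, x_land=71.139, impact vy=-15.499
  bounce: vy ← 0.65·15.499 = 10.074
Arc 3: start y=0.000, vy=10.074 → t=2.054, apex=5.173, x_land=91.350, impact vy=-10.074
  bounce: vy ← 0.65·10.074 = 6.548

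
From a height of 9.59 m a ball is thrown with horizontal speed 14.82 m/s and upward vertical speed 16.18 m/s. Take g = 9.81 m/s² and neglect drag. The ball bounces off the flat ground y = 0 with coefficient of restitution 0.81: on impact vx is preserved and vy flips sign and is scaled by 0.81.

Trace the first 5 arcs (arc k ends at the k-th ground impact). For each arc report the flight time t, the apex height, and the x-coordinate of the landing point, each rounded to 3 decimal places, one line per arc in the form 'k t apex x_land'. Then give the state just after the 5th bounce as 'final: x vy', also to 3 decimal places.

Arc 1: start y=9.590, vy=16.180 → t=3.812, apex=22.933, x_land=56.488, impact vy=-21.212
  bounce: vy ← 0.81·21.212 = 17.182
Arc 2: start y=0.000, vy=17.182 → t=3.503, apex=15.046, x_land=108.401, impact vy=-17.182
  bounce: vy ← 0.81·17.182 = 13.917
Arc 3: start y=0.000, vy=13.917 → t=2.837, apex=9.872, x_land=150.451, impact vy=-13.917
  bounce: vy ← 0.81·13.917 = 11.273
Arc 4: start y=0.000, vy=11.273 → t=2.298, apex=6.477, x_land=184.511, impact vy=-11.273
  bounce: vy ← 0.81·11.273 = 9.131
Arc 5: start y=0.000, vy=9.131 → t=1.862, apex=4.250, x_land=212.099, impact vy=-9.131
  bounce: vy ← 0.81·9.131 = 7.396

1 3.812 22.933 56.488
2 3.503 15.046 108.401
3 2.837 9.872 150.451
4 2.298 6.477 184.511
5 1.862 4.250 212.099
final: 212.099 7.396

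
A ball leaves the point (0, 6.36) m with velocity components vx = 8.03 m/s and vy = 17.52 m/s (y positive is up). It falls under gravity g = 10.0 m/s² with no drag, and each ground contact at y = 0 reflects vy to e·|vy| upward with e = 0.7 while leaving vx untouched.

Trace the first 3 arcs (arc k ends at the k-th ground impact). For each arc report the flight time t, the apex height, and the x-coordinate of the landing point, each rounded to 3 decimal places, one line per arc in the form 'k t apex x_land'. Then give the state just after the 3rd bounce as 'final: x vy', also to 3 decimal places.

Arc 1: start y=6.360, vy=17.520 → t=3.836, apex=21.708, x_land=30.800, impact vy=-20.836
  bounce: vy ← 0.7·20.836 = 14.585
Arc 2: start y=0.000, vy=14.585 → t=2.917, apex=10.637, x_land=54.224, impact vy=-14.585
  bounce: vy ← 0.7·14.585 = 10.210
Arc 3: start y=0.000, vy=10.210 → t=2.042, apex=5.212, x_land=70.621, impact vy=-10.210
  bounce: vy ← 0.7·10.210 = 7.147

1 3.836 21.708 30.800
2 2.917 10.637 54.224
3 2.042 5.212 70.621
final: 70.621 7.147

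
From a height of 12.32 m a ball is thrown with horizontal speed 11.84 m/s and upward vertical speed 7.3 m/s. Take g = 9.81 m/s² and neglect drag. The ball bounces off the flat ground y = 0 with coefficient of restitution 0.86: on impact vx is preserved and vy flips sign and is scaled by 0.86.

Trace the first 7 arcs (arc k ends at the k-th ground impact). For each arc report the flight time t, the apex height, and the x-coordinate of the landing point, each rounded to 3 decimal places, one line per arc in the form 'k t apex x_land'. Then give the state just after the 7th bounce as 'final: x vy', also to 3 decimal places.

Arc 1: start y=12.320, vy=7.300 → t=2.495, apex=15.036, x_land=29.541, impact vy=-17.176
  bounce: vy ← 0.86·17.176 = 14.771
Arc 2: start y=0.000, vy=14.771 → t=3.011, apex=11.121, x_land=65.196, impact vy=-14.771
  bounce: vy ← 0.86·14.771 = 12.703
Arc 3: start y=0.000, vy=12.703 → t=2.590, apex=8.225, x_land=95.860, impact vy=-12.703
  bounce: vy ← 0.86·12.703 = 10.925
Arc 4: start y=0.000, vy=10.925 → t=2.227, apex=6.083, x_land=122.231, impact vy=-10.925
  bounce: vy ← 0.86·10.925 = 9.395
Arc 5: start y=0.000, vy=9.395 → t=1.915, apex=4.499, x_land=144.910, impact vy=-9.395
  bounce: vy ← 0.86·9.395 = 8.080
Arc 6: start y=0.000, vy=8.080 → t=1.647, apex=3.328, x_land=164.414, impact vy=-8.080
  bounce: vy ← 0.86·8.080 = 6.949
Arc 7: start y=0.000, vy=6.949 → t=1.417, apex=2.461, x_land=181.187, impact vy=-6.949
  bounce: vy ← 0.86·6.949 = 5.976

1 2.495 15.036 29.541
2 3.011 11.121 65.196
3 2.590 8.225 95.860
4 2.227 6.083 122.231
5 1.915 4.499 144.910
6 1.647 3.328 164.414
7 1.417 2.461 181.187
final: 181.187 5.976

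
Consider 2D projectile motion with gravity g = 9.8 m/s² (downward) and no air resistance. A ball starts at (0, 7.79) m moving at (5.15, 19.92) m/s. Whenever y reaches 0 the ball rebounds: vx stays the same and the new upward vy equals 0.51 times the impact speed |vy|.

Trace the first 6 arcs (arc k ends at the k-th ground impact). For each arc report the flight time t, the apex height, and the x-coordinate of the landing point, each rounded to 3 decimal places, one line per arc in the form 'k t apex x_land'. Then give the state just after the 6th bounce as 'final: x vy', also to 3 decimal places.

Arc 1: start y=7.790, vy=19.920 → t=4.425, apex=28.035, x_land=22.787, impact vy=-23.441
  bounce: vy ← 0.51·23.441 = 11.955
Arc 2: start y=0.000, vy=11.955 → t=2.440, apex=7.292, x_land=35.352, impact vy=-11.955
  bounce: vy ← 0.51·11.955 = 6.097
Arc 3: start y=0.000, vy=6.097 → t=1.244, apex=1.897, x_land=41.760, impact vy=-6.097
  bounce: vy ← 0.51·6.097 = 3.110
Arc 4: start y=0.000, vy=3.110 → t=0.635, apex=0.493, x_land=45.028, impact vy=-3.110
  bounce: vy ← 0.51·3.110 = 1.586
Arc 5: start y=0.000, vy=1.586 → t=0.324, apex=0.128, x_land=46.695, impact vy=-1.586
  bounce: vy ← 0.51·1.586 = 0.809
Arc 6: start y=0.000, vy=0.809 → t=0.165, apex=0.033, x_land=47.545, impact vy=-0.809
  bounce: vy ← 0.51·0.809 = 0.412

1 4.425 28.035 22.787
2 2.440 7.292 35.352
3 1.244 1.897 41.760
4 0.635 0.493 45.028
5 0.324 0.128 46.695
6 0.165 0.033 47.545
final: 47.545 0.412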